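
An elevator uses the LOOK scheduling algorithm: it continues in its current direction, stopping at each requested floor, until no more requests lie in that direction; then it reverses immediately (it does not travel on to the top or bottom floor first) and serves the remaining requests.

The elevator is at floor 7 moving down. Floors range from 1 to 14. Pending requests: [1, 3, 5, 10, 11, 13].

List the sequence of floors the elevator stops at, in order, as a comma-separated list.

Current: 7, moving DOWN
Serve below first (descending): [5, 3, 1]
Then reverse, serve above (ascending): [10, 11, 13]

Answer: 5, 3, 1, 10, 11, 13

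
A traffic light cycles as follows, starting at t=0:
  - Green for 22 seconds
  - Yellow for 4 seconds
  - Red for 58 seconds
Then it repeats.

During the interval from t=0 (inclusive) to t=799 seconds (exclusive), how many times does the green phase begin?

Answer: 10

Derivation:
Cycle = 22+4+58 = 84s
green phase starts at t = k*84 + 0 for k=0,1,2,...
Need k*84+0 < 799 → k < 9.512
k ∈ {0, ..., 9} → 10 starts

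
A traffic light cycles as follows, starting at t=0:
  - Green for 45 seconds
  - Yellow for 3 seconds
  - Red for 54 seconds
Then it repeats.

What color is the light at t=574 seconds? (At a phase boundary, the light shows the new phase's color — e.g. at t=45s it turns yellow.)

Answer: red

Derivation:
Cycle length = 45 + 3 + 54 = 102s
t = 574, phase_t = 574 mod 102 = 64
64 >= 48 → RED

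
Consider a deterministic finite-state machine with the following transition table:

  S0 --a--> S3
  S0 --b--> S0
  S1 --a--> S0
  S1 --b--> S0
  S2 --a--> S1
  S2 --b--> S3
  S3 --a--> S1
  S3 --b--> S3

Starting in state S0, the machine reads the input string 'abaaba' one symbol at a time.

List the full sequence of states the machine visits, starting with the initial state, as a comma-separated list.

Answer: S0, S3, S3, S1, S0, S0, S3

Derivation:
Start: S0
  read 'a': S0 --a--> S3
  read 'b': S3 --b--> S3
  read 'a': S3 --a--> S1
  read 'a': S1 --a--> S0
  read 'b': S0 --b--> S0
  read 'a': S0 --a--> S3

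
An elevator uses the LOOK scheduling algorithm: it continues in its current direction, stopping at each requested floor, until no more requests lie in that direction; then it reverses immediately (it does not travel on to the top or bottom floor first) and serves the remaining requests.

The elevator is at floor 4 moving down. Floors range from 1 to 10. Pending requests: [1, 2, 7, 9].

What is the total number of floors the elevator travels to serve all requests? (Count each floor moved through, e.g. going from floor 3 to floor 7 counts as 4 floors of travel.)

Start at floor 4 moving down, LOOK stop order: [2, 1, 7, 9]
  4 → 2: |2-4| = 2, total = 2
  2 → 1: |1-2| = 1, total = 3
  1 → 7: |7-1| = 6, total = 9
  7 → 9: |9-7| = 2, total = 11

Answer: 11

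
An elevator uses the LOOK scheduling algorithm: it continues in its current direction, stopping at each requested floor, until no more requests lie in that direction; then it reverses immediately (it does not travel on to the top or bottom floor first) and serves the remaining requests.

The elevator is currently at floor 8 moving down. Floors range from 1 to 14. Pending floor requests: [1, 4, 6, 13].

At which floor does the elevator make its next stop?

Answer: 6

Derivation:
Current floor: 8, direction: down
Requests above: [13]
Requests below: [1, 4, 6]
Moving down and requests lie below → nearest below is max([1, 4, 6]) = 6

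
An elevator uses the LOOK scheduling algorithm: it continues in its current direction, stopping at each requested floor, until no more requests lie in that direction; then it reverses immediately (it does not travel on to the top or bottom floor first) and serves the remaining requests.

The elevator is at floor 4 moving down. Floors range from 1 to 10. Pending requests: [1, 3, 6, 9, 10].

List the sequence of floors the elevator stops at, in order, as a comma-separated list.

Answer: 3, 1, 6, 9, 10

Derivation:
Current: 4, moving DOWN
Serve below first (descending): [3, 1]
Then reverse, serve above (ascending): [6, 9, 10]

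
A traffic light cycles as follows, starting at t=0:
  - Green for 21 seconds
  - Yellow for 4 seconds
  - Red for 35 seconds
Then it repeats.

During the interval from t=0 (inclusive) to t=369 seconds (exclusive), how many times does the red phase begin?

Cycle = 21+4+35 = 60s
red phase starts at t = k*60 + 25 for k=0,1,2,...
Need k*60+25 < 369 → k < 5.733
k ∈ {0, ..., 5} → 6 starts

Answer: 6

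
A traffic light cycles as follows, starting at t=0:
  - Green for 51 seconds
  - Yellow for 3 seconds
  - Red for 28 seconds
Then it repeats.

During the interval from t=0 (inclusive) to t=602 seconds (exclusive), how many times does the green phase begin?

Cycle = 51+3+28 = 82s
green phase starts at t = k*82 + 0 for k=0,1,2,...
Need k*82+0 < 602 → k < 7.341
k ∈ {0, ..., 7} → 8 starts

Answer: 8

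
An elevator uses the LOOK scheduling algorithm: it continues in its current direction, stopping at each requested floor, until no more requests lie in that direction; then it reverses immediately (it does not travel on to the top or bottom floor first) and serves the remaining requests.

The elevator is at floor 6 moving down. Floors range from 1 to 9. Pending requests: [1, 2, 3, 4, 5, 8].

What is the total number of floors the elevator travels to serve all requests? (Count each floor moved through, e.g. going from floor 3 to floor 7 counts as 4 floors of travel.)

Start at floor 6 moving down, LOOK stop order: [5, 4, 3, 2, 1, 8]
  6 → 5: |5-6| = 1, total = 1
  5 → 4: |4-5| = 1, total = 2
  4 → 3: |3-4| = 1, total = 3
  3 → 2: |2-3| = 1, total = 4
  2 → 1: |1-2| = 1, total = 5
  1 → 8: |8-1| = 7, total = 12

Answer: 12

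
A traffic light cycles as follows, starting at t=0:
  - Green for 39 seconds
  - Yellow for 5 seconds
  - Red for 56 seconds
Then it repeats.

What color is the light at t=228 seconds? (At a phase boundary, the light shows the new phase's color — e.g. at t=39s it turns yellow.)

Cycle length = 39 + 5 + 56 = 100s
t = 228, phase_t = 228 mod 100 = 28
28 < 39 (green end) → GREEN

Answer: green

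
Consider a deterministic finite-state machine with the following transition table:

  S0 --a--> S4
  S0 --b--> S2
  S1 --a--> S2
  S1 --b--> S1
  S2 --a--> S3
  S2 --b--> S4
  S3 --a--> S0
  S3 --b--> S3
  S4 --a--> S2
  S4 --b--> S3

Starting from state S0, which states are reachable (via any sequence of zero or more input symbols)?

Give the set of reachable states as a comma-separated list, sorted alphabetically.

Answer: S0, S2, S3, S4

Derivation:
BFS from S0:
  visit S0: S0--a-->S4 (new), S0--b-->S2 (new)
  visit S4: S4--a-->S2 (seen), S4--b-->S3 (new)
  visit S2: S2--a-->S3 (seen), S2--b-->S4 (seen)
  visit S3: S3--a-->S0 (seen), S3--b-->S3 (seen)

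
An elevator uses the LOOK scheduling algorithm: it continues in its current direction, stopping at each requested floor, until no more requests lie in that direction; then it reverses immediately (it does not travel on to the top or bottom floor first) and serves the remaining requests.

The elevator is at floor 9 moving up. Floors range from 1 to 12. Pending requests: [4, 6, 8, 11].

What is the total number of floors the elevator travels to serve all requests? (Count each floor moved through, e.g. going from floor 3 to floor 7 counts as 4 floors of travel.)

Answer: 9

Derivation:
Start at floor 9 moving up, LOOK stop order: [11, 8, 6, 4]
  9 → 11: |11-9| = 2, total = 2
  11 → 8: |8-11| = 3, total = 5
  8 → 6: |6-8| = 2, total = 7
  6 → 4: |4-6| = 2, total = 9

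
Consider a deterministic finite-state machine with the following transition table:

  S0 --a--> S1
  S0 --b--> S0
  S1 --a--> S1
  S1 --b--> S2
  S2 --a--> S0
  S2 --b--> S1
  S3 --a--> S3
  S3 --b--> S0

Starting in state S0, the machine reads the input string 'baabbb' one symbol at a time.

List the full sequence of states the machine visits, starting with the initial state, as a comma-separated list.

Answer: S0, S0, S1, S1, S2, S1, S2

Derivation:
Start: S0
  read 'b': S0 --b--> S0
  read 'a': S0 --a--> S1
  read 'a': S1 --a--> S1
  read 'b': S1 --b--> S2
  read 'b': S2 --b--> S1
  read 'b': S1 --b--> S2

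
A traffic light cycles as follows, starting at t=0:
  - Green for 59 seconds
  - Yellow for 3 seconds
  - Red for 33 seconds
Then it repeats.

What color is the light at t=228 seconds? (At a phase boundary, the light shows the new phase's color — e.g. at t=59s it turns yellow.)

Answer: green

Derivation:
Cycle length = 59 + 3 + 33 = 95s
t = 228, phase_t = 228 mod 95 = 38
38 < 59 (green end) → GREEN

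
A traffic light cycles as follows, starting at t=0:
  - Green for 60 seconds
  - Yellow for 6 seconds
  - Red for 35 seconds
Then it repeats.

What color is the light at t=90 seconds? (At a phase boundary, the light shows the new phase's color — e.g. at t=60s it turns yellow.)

Cycle length = 60 + 6 + 35 = 101s
t = 90, phase_t = 90 mod 101 = 90
90 >= 66 → RED

Answer: red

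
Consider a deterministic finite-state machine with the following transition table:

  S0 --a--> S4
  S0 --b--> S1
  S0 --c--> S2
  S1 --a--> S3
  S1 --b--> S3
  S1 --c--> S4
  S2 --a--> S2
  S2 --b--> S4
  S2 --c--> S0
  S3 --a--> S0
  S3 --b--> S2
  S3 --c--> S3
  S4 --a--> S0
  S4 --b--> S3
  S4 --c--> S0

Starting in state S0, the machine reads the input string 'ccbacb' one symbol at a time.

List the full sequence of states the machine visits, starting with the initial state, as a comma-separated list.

Start: S0
  read 'c': S0 --c--> S2
  read 'c': S2 --c--> S0
  read 'b': S0 --b--> S1
  read 'a': S1 --a--> S3
  read 'c': S3 --c--> S3
  read 'b': S3 --b--> S2

Answer: S0, S2, S0, S1, S3, S3, S2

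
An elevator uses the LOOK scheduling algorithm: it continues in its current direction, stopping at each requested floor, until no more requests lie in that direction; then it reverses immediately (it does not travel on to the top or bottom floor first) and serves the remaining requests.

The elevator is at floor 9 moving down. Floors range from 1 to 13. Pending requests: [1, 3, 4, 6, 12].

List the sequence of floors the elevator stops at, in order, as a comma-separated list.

Current: 9, moving DOWN
Serve below first (descending): [6, 4, 3, 1]
Then reverse, serve above (ascending): [12]

Answer: 6, 4, 3, 1, 12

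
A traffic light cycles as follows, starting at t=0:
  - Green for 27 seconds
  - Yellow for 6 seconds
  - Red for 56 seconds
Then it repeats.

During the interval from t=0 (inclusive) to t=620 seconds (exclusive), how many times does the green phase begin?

Answer: 7

Derivation:
Cycle = 27+6+56 = 89s
green phase starts at t = k*89 + 0 for k=0,1,2,...
Need k*89+0 < 620 → k < 6.966
k ∈ {0, ..., 6} → 7 starts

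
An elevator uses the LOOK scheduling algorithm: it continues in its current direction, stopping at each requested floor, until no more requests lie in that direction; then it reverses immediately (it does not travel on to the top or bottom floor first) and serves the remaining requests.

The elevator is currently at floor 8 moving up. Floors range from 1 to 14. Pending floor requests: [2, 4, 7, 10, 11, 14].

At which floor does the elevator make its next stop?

Answer: 10

Derivation:
Current floor: 8, direction: up
Requests above: [10, 11, 14]
Requests below: [2, 4, 7]
Moving up and requests lie above → nearest above is min([10, 11, 14]) = 10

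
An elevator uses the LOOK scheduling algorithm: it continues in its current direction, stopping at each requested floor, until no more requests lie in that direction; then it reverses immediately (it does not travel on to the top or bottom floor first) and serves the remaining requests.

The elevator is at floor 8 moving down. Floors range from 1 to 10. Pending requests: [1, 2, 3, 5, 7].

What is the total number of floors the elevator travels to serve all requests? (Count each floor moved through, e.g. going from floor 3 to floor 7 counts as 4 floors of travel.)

Answer: 7

Derivation:
Start at floor 8 moving down, LOOK stop order: [7, 5, 3, 2, 1]
  8 → 7: |7-8| = 1, total = 1
  7 → 5: |5-7| = 2, total = 3
  5 → 3: |3-5| = 2, total = 5
  3 → 2: |2-3| = 1, total = 6
  2 → 1: |1-2| = 1, total = 7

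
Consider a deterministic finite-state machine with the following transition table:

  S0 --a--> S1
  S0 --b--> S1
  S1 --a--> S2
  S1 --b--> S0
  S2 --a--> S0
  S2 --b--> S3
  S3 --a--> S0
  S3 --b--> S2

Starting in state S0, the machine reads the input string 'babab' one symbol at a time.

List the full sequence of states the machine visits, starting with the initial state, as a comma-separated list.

Answer: S0, S1, S2, S3, S0, S1

Derivation:
Start: S0
  read 'b': S0 --b--> S1
  read 'a': S1 --a--> S2
  read 'b': S2 --b--> S3
  read 'a': S3 --a--> S0
  read 'b': S0 --b--> S1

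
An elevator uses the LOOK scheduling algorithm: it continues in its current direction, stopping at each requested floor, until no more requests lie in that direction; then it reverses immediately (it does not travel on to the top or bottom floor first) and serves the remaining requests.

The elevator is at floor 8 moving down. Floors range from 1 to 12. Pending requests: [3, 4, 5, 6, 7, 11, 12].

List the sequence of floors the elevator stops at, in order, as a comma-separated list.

Current: 8, moving DOWN
Serve below first (descending): [7, 6, 5, 4, 3]
Then reverse, serve above (ascending): [11, 12]

Answer: 7, 6, 5, 4, 3, 11, 12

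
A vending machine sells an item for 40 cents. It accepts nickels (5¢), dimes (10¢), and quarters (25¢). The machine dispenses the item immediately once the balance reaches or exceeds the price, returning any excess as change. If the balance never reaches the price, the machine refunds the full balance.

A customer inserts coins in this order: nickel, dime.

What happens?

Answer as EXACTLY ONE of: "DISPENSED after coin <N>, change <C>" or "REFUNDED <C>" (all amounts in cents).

Price: 40¢
Coin 1 (nickel, 5¢): balance = 5¢
Coin 2 (dime, 10¢): balance = 15¢
All coins inserted, balance 15¢ < price 40¢ → REFUND 15¢

Answer: REFUNDED 15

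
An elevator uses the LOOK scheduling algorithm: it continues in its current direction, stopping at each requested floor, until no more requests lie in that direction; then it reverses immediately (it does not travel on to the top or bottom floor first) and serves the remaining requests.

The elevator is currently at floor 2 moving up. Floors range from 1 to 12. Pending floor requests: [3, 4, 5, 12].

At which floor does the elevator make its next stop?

Current floor: 2, direction: up
Requests above: [3, 4, 5, 12]
Requests below: []
Moving up and requests lie above → nearest above is min([3, 4, 5, 12]) = 3

Answer: 3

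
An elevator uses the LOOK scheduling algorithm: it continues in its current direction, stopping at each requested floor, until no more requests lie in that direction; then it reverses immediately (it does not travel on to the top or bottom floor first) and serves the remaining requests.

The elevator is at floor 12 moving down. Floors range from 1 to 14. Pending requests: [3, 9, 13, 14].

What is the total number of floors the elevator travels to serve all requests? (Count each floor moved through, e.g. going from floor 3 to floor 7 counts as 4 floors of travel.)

Answer: 20

Derivation:
Start at floor 12 moving down, LOOK stop order: [9, 3, 13, 14]
  12 → 9: |9-12| = 3, total = 3
  9 → 3: |3-9| = 6, total = 9
  3 → 13: |13-3| = 10, total = 19
  13 → 14: |14-13| = 1, total = 20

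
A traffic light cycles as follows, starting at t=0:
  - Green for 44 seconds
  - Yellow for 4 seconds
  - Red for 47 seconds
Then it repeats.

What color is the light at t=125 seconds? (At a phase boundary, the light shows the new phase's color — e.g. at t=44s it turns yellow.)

Answer: green

Derivation:
Cycle length = 44 + 4 + 47 = 95s
t = 125, phase_t = 125 mod 95 = 30
30 < 44 (green end) → GREEN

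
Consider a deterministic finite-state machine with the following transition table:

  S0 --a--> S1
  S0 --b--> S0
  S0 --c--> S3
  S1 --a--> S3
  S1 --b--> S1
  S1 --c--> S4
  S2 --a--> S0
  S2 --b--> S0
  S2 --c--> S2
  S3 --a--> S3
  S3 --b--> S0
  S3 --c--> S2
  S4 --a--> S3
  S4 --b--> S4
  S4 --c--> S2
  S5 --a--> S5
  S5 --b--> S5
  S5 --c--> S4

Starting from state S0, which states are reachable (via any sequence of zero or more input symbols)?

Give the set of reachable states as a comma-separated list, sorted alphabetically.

Answer: S0, S1, S2, S3, S4

Derivation:
BFS from S0:
  visit S0: S0--a-->S1 (new), S0--b-->S0 (seen), S0--c-->S3 (new)
  visit S1: S1--a-->S3 (seen), S1--b-->S1 (seen), S1--c-->S4 (new)
  visit S3: S3--a-->S3 (seen), S3--b-->S0 (seen), S3--c-->S2 (new)
  visit S4: S4--a-->S3 (seen), S4--b-->S4 (seen), S4--c-->S2 (seen)
  visit S2: S2--a-->S0 (seen), S2--b-->S0 (seen), S2--c-->S2 (seen)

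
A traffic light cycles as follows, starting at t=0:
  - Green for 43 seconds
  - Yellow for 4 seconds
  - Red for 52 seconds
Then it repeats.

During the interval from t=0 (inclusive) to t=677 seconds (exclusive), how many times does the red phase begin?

Answer: 7

Derivation:
Cycle = 43+4+52 = 99s
red phase starts at t = k*99 + 47 for k=0,1,2,...
Need k*99+47 < 677 → k < 6.364
k ∈ {0, ..., 6} → 7 starts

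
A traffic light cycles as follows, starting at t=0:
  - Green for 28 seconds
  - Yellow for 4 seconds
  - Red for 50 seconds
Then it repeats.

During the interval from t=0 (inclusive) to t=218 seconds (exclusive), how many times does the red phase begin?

Answer: 3

Derivation:
Cycle = 28+4+50 = 82s
red phase starts at t = k*82 + 32 for k=0,1,2,...
Need k*82+32 < 218 → k < 2.268
k ∈ {0, ..., 2} → 3 starts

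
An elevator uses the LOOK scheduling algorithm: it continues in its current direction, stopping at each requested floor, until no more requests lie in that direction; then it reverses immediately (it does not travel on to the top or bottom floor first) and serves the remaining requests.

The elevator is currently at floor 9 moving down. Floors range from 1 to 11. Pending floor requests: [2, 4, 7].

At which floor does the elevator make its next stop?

Current floor: 9, direction: down
Requests above: []
Requests below: [2, 4, 7]
Moving down and requests lie below → nearest below is max([2, 4, 7]) = 7

Answer: 7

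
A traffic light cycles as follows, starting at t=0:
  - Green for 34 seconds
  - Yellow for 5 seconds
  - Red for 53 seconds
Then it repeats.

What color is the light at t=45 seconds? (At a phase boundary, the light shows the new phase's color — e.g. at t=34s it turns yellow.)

Cycle length = 34 + 5 + 53 = 92s
t = 45, phase_t = 45 mod 92 = 45
45 >= 39 → RED

Answer: red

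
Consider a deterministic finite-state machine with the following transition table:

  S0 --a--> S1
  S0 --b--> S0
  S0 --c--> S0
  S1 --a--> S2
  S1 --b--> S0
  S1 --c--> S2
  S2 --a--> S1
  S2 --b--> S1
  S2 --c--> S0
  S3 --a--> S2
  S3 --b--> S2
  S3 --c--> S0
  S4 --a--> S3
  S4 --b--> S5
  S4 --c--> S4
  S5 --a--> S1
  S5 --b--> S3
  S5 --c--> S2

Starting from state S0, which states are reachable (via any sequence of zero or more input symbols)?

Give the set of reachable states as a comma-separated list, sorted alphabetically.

BFS from S0:
  visit S0: S0--a-->S1 (new), S0--b-->S0 (seen), S0--c-->S0 (seen)
  visit S1: S1--a-->S2 (new), S1--b-->S0 (seen), S1--c-->S2 (seen)
  visit S2: S2--a-->S1 (seen), S2--b-->S1 (seen), S2--c-->S0 (seen)

Answer: S0, S1, S2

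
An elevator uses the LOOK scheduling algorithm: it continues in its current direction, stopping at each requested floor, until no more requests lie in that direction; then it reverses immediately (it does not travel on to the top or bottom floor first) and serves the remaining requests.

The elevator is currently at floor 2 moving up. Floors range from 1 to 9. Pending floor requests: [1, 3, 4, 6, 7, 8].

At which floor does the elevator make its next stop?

Answer: 3

Derivation:
Current floor: 2, direction: up
Requests above: [3, 4, 6, 7, 8]
Requests below: [1]
Moving up and requests lie above → nearest above is min([3, 4, 6, 7, 8]) = 3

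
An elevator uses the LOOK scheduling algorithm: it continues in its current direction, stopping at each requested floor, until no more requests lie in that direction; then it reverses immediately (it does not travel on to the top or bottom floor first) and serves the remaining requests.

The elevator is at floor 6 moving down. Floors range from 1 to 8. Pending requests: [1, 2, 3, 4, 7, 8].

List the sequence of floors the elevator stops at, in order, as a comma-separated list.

Answer: 4, 3, 2, 1, 7, 8

Derivation:
Current: 6, moving DOWN
Serve below first (descending): [4, 3, 2, 1]
Then reverse, serve above (ascending): [7, 8]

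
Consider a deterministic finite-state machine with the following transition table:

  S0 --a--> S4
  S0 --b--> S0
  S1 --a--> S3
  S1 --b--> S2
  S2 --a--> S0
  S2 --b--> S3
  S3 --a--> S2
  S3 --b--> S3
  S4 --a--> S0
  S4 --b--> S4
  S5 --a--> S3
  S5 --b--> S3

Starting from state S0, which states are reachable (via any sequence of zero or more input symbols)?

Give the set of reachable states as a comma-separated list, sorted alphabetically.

Answer: S0, S4

Derivation:
BFS from S0:
  visit S0: S0--a-->S4 (new), S0--b-->S0 (seen)
  visit S4: S4--a-->S0 (seen), S4--b-->S4 (seen)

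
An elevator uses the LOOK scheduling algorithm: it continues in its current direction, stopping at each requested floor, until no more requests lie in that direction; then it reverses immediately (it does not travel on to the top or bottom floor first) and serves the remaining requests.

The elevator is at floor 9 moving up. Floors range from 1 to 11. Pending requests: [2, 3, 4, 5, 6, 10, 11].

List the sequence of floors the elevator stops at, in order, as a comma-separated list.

Current: 9, moving UP
Serve above first (ascending): [10, 11]
Then reverse, serve below (descending): [6, 5, 4, 3, 2]

Answer: 10, 11, 6, 5, 4, 3, 2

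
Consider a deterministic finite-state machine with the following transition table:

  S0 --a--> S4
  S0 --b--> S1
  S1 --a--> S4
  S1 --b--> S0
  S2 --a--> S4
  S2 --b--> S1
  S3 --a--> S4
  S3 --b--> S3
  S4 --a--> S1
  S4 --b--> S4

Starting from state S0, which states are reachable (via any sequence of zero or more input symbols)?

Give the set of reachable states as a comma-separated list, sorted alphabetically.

BFS from S0:
  visit S0: S0--a-->S4 (new), S0--b-->S1 (new)
  visit S4: S4--a-->S1 (seen), S4--b-->S4 (seen)
  visit S1: S1--a-->S4 (seen), S1--b-->S0 (seen)

Answer: S0, S1, S4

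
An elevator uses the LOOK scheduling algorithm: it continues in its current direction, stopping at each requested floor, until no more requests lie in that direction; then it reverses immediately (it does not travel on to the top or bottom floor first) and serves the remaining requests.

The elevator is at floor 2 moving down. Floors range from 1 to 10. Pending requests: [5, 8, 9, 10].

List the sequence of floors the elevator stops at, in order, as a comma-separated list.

Current: 2, moving DOWN
Serve below first (descending): []
Then reverse, serve above (ascending): [5, 8, 9, 10]

Answer: 5, 8, 9, 10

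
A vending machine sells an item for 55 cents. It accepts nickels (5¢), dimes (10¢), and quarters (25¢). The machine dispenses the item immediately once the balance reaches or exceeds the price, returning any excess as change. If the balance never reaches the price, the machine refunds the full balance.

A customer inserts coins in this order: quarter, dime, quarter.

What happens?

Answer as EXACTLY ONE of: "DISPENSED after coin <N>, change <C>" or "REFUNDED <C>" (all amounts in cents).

Price: 55¢
Coin 1 (quarter, 25¢): balance = 25¢
Coin 2 (dime, 10¢): balance = 35¢
Coin 3 (quarter, 25¢): balance = 60¢
  → balance >= price → DISPENSE, change = 60 - 55 = 5¢

Answer: DISPENSED after coin 3, change 5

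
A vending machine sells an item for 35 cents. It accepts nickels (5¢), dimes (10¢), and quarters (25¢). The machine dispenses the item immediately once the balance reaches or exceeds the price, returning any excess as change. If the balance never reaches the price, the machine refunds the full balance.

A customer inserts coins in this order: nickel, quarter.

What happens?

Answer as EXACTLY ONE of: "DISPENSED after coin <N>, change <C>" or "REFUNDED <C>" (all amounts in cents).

Answer: REFUNDED 30

Derivation:
Price: 35¢
Coin 1 (nickel, 5¢): balance = 5¢
Coin 2 (quarter, 25¢): balance = 30¢
All coins inserted, balance 30¢ < price 35¢ → REFUND 30¢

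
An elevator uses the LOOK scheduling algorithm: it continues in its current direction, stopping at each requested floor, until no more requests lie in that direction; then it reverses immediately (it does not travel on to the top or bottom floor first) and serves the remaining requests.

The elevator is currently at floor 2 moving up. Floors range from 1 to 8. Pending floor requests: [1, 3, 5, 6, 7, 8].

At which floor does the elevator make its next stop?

Current floor: 2, direction: up
Requests above: [3, 5, 6, 7, 8]
Requests below: [1]
Moving up and requests lie above → nearest above is min([3, 5, 6, 7, 8]) = 3

Answer: 3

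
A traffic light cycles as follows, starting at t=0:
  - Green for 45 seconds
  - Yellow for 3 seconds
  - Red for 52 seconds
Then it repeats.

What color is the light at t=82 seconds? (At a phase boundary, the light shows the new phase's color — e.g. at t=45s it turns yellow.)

Answer: red

Derivation:
Cycle length = 45 + 3 + 52 = 100s
t = 82, phase_t = 82 mod 100 = 82
82 >= 48 → RED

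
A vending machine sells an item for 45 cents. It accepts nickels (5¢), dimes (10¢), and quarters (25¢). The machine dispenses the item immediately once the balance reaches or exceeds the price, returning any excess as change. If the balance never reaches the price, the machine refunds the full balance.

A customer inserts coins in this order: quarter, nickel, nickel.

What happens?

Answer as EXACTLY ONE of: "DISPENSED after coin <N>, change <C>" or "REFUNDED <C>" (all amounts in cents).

Answer: REFUNDED 35

Derivation:
Price: 45¢
Coin 1 (quarter, 25¢): balance = 25¢
Coin 2 (nickel, 5¢): balance = 30¢
Coin 3 (nickel, 5¢): balance = 35¢
All coins inserted, balance 35¢ < price 45¢ → REFUND 35¢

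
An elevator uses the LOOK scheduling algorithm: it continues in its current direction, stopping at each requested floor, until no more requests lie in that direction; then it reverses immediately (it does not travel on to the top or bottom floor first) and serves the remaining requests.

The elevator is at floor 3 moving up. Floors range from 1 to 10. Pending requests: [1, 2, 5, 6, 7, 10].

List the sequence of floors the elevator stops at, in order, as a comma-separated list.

Current: 3, moving UP
Serve above first (ascending): [5, 6, 7, 10]
Then reverse, serve below (descending): [2, 1]

Answer: 5, 6, 7, 10, 2, 1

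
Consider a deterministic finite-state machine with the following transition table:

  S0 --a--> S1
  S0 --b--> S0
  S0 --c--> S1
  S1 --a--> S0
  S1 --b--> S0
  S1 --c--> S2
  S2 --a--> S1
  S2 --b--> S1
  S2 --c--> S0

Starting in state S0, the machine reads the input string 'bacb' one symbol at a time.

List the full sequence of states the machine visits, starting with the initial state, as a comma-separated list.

Start: S0
  read 'b': S0 --b--> S0
  read 'a': S0 --a--> S1
  read 'c': S1 --c--> S2
  read 'b': S2 --b--> S1

Answer: S0, S0, S1, S2, S1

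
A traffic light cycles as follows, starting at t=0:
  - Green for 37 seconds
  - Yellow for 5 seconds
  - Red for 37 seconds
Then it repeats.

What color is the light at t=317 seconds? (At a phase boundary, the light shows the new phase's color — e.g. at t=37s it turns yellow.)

Cycle length = 37 + 5 + 37 = 79s
t = 317, phase_t = 317 mod 79 = 1
1 < 37 (green end) → GREEN

Answer: green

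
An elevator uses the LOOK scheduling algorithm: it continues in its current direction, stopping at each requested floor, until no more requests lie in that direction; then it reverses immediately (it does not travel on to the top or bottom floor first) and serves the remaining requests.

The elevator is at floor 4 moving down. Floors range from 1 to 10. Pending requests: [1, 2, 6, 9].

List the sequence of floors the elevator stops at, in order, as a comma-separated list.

Current: 4, moving DOWN
Serve below first (descending): [2, 1]
Then reverse, serve above (ascending): [6, 9]

Answer: 2, 1, 6, 9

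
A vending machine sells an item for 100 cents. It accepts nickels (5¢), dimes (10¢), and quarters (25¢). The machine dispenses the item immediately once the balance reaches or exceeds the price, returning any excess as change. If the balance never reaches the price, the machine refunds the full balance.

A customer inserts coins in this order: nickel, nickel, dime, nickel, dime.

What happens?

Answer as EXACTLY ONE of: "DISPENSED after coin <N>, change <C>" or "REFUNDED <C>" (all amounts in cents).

Answer: REFUNDED 35

Derivation:
Price: 100¢
Coin 1 (nickel, 5¢): balance = 5¢
Coin 2 (nickel, 5¢): balance = 10¢
Coin 3 (dime, 10¢): balance = 20¢
Coin 4 (nickel, 5¢): balance = 25¢
Coin 5 (dime, 10¢): balance = 35¢
All coins inserted, balance 35¢ < price 100¢ → REFUND 35¢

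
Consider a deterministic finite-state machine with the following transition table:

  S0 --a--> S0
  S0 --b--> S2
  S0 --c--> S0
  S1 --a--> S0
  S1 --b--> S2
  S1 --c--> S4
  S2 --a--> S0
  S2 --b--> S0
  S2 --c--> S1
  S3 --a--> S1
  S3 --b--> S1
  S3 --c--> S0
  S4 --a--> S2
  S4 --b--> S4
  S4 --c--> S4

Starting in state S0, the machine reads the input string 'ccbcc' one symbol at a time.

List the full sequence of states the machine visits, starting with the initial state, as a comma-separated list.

Answer: S0, S0, S0, S2, S1, S4

Derivation:
Start: S0
  read 'c': S0 --c--> S0
  read 'c': S0 --c--> S0
  read 'b': S0 --b--> S2
  read 'c': S2 --c--> S1
  read 'c': S1 --c--> S4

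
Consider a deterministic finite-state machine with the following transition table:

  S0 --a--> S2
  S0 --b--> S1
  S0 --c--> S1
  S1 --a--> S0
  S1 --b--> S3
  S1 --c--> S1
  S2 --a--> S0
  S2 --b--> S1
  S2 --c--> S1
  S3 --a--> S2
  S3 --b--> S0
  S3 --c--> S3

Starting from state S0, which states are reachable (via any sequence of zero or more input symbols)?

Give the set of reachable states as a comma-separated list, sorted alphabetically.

BFS from S0:
  visit S0: S0--a-->S2 (new), S0--b-->S1 (new), S0--c-->S1 (seen)
  visit S2: S2--a-->S0 (seen), S2--b-->S1 (seen), S2--c-->S1 (seen)
  visit S1: S1--a-->S0 (seen), S1--b-->S3 (new), S1--c-->S1 (seen)
  visit S3: S3--a-->S2 (seen), S3--b-->S0 (seen), S3--c-->S3 (seen)

Answer: S0, S1, S2, S3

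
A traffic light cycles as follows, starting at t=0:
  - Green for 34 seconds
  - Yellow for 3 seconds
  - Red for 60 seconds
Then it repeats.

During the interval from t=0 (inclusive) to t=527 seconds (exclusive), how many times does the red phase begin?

Cycle = 34+3+60 = 97s
red phase starts at t = k*97 + 37 for k=0,1,2,...
Need k*97+37 < 527 → k < 5.052
k ∈ {0, ..., 5} → 6 starts

Answer: 6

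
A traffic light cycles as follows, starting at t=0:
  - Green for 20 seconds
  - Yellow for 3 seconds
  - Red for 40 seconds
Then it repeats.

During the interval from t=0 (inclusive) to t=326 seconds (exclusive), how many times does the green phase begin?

Cycle = 20+3+40 = 63s
green phase starts at t = k*63 + 0 for k=0,1,2,...
Need k*63+0 < 326 → k < 5.175
k ∈ {0, ..., 5} → 6 starts

Answer: 6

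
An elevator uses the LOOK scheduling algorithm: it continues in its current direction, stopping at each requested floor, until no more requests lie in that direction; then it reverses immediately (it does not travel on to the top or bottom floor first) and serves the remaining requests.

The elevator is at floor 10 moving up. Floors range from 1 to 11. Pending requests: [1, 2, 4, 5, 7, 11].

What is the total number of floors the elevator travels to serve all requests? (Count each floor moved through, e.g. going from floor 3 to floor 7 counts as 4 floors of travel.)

Start at floor 10 moving up, LOOK stop order: [11, 7, 5, 4, 2, 1]
  10 → 11: |11-10| = 1, total = 1
  11 → 7: |7-11| = 4, total = 5
  7 → 5: |5-7| = 2, total = 7
  5 → 4: |4-5| = 1, total = 8
  4 → 2: |2-4| = 2, total = 10
  2 → 1: |1-2| = 1, total = 11

Answer: 11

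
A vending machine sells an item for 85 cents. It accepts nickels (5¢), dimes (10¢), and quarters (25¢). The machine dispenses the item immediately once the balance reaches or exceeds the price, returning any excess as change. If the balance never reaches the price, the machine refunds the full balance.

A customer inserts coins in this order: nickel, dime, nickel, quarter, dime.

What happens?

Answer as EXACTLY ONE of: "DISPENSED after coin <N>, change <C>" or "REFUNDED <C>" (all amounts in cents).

Answer: REFUNDED 55

Derivation:
Price: 85¢
Coin 1 (nickel, 5¢): balance = 5¢
Coin 2 (dime, 10¢): balance = 15¢
Coin 3 (nickel, 5¢): balance = 20¢
Coin 4 (quarter, 25¢): balance = 45¢
Coin 5 (dime, 10¢): balance = 55¢
All coins inserted, balance 55¢ < price 85¢ → REFUND 55¢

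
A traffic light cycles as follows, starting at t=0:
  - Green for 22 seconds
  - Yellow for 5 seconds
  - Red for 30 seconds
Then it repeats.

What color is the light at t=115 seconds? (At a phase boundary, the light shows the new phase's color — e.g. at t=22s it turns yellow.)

Answer: green

Derivation:
Cycle length = 22 + 5 + 30 = 57s
t = 115, phase_t = 115 mod 57 = 1
1 < 22 (green end) → GREEN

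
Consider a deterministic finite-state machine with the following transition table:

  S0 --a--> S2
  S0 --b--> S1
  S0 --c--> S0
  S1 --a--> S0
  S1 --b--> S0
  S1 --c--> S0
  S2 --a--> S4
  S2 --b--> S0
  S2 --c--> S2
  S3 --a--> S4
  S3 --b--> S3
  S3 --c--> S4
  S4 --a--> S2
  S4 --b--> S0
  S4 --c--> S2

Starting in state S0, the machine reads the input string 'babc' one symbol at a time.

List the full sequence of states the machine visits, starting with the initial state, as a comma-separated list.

Start: S0
  read 'b': S0 --b--> S1
  read 'a': S1 --a--> S0
  read 'b': S0 --b--> S1
  read 'c': S1 --c--> S0

Answer: S0, S1, S0, S1, S0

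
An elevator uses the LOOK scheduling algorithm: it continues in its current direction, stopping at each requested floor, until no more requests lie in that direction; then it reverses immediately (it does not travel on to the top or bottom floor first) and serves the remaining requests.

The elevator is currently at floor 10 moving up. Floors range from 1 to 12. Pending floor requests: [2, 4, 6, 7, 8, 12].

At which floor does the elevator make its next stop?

Answer: 12

Derivation:
Current floor: 10, direction: up
Requests above: [12]
Requests below: [2, 4, 6, 7, 8]
Moving up and requests lie above → nearest above is min([12]) = 12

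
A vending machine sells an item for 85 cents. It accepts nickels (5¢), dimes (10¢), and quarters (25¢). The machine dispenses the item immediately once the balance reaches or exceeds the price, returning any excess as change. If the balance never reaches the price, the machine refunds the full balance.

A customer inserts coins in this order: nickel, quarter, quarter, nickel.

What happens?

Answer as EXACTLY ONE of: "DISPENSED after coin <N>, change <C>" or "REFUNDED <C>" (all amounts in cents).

Answer: REFUNDED 60

Derivation:
Price: 85¢
Coin 1 (nickel, 5¢): balance = 5¢
Coin 2 (quarter, 25¢): balance = 30¢
Coin 3 (quarter, 25¢): balance = 55¢
Coin 4 (nickel, 5¢): balance = 60¢
All coins inserted, balance 60¢ < price 85¢ → REFUND 60¢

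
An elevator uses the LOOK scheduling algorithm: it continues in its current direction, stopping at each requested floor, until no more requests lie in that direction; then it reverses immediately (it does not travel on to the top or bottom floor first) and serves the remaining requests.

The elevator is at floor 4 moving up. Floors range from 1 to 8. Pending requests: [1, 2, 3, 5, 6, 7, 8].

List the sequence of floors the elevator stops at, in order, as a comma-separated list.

Current: 4, moving UP
Serve above first (ascending): [5, 6, 7, 8]
Then reverse, serve below (descending): [3, 2, 1]

Answer: 5, 6, 7, 8, 3, 2, 1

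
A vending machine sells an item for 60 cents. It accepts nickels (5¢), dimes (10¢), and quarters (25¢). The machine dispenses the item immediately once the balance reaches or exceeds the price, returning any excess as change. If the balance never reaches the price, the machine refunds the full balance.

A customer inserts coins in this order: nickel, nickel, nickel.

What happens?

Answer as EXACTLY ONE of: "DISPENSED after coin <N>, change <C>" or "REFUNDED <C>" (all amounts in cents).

Answer: REFUNDED 15

Derivation:
Price: 60¢
Coin 1 (nickel, 5¢): balance = 5¢
Coin 2 (nickel, 5¢): balance = 10¢
Coin 3 (nickel, 5¢): balance = 15¢
All coins inserted, balance 15¢ < price 60¢ → REFUND 15¢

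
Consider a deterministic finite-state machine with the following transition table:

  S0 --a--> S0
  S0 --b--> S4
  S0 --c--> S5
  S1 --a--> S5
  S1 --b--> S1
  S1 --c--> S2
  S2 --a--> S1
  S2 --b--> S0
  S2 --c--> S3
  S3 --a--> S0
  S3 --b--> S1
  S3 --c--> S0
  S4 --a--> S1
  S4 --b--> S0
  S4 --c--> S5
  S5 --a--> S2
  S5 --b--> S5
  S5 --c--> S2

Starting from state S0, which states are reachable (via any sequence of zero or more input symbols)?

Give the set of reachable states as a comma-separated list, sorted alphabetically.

Answer: S0, S1, S2, S3, S4, S5

Derivation:
BFS from S0:
  visit S0: S0--a-->S0 (seen), S0--b-->S4 (new), S0--c-->S5 (new)
  visit S4: S4--a-->S1 (new), S4--b-->S0 (seen), S4--c-->S5 (seen)
  visit S5: S5--a-->S2 (new), S5--b-->S5 (seen), S5--c-->S2 (seen)
  visit S1: S1--a-->S5 (seen), S1--b-->S1 (seen), S1--c-->S2 (seen)
  visit S2: S2--a-->S1 (seen), S2--b-->S0 (seen), S2--c-->S3 (new)
  visit S3: S3--a-->S0 (seen), S3--b-->S1 (seen), S3--c-->S0 (seen)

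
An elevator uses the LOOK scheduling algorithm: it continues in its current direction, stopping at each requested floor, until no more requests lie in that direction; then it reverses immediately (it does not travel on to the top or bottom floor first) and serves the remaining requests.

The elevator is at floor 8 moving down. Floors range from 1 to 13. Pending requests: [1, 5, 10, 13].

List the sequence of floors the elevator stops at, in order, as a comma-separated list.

Answer: 5, 1, 10, 13

Derivation:
Current: 8, moving DOWN
Serve below first (descending): [5, 1]
Then reverse, serve above (ascending): [10, 13]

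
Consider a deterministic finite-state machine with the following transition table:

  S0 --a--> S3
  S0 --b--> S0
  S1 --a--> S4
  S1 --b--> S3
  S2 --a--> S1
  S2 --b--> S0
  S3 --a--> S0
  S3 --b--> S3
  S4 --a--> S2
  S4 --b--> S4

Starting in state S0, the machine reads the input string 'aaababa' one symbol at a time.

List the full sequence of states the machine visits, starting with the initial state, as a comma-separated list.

Answer: S0, S3, S0, S3, S3, S0, S0, S3

Derivation:
Start: S0
  read 'a': S0 --a--> S3
  read 'a': S3 --a--> S0
  read 'a': S0 --a--> S3
  read 'b': S3 --b--> S3
  read 'a': S3 --a--> S0
  read 'b': S0 --b--> S0
  read 'a': S0 --a--> S3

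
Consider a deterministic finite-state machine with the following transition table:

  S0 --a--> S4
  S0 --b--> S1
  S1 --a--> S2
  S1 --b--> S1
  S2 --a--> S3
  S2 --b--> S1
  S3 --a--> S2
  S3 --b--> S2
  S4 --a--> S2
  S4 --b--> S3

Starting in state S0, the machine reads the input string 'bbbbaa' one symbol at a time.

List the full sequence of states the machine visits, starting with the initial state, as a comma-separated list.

Answer: S0, S1, S1, S1, S1, S2, S3

Derivation:
Start: S0
  read 'b': S0 --b--> S1
  read 'b': S1 --b--> S1
  read 'b': S1 --b--> S1
  read 'b': S1 --b--> S1
  read 'a': S1 --a--> S2
  read 'a': S2 --a--> S3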